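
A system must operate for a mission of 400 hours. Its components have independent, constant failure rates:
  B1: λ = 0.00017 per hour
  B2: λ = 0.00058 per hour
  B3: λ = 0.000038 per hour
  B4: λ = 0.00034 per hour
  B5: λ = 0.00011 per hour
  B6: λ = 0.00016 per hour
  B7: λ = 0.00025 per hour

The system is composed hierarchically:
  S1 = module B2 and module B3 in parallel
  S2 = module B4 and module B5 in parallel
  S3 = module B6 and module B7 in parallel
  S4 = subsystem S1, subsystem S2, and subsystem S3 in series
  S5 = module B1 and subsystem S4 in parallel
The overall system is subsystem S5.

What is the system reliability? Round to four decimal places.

R(B1) = exp(−0.00017 × 400) = 0.934260
R(B2) = exp(−0.00058 × 400) = 0.792946
R(B3) = exp(−0.000038 × 400) = 0.984915
R(B4) = exp(−0.00034 × 400) = 0.872843
R(B5) = exp(−0.00011 × 400) = 0.956954
R(B6) = exp(−0.00016 × 400) = 0.938005
R(B7) = exp(−0.00025 × 400) = 0.904837
Parallel (B2 and B3): 1 − (1 − 0.792946)(1 − 0.984915) = 0.996877
Parallel (B4 and B5): 1 − (1 − 0.872843)(1 − 0.956954) = 0.994526
Parallel (B6 and B7): 1 − (1 − 0.938005)(1 − 0.904837) = 0.994100
Series ([0.996877], [0.994526], and [0.994100]): 0.996877 × 0.994526 × 0.994100 = 0.985571
Parallel (B1 and [0.985571]): 1 − (1 − 0.934260)(1 − 0.985571) = 0.9991

0.9991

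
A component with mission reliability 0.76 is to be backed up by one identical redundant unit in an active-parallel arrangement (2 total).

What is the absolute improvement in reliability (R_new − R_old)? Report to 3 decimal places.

0.182

R_before = 0.76
R_after = 1 − (1 − 0.76)^2 = 0.942
ΔR = 0.942 − 0.76 = 0.182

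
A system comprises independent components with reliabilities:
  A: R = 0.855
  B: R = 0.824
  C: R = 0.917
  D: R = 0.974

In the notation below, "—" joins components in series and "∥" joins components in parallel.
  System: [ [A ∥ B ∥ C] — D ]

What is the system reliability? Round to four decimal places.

Parallel (A, B, and C): 1 − (1 − 0.855000)(1 − 0.824000)(1 − 0.917000) = 0.997882
Series ([0.997882] and D): 0.997882 × 0.974000 = 0.9719

0.9719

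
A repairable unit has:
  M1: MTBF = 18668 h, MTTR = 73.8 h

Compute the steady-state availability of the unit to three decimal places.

0.996

A(M1) = MTBF/(MTBF+MTTR) = 18668/(18668+73.8) = 0.996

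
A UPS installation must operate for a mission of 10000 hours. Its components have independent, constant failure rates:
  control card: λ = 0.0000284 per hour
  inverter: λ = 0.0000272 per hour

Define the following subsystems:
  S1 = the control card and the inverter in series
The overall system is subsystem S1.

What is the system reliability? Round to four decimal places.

R(control card) = exp(−0.0000284 × 10000) = 0.752767
R(inverter) = exp(−0.0000272 × 10000) = 0.761854
Series (control card and inverter): 0.752767 × 0.761854 = 0.5735

0.5735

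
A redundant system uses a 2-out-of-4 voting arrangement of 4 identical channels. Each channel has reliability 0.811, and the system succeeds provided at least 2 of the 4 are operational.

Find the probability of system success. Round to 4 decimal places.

0.9768

R = Σ_{i=2}^{4} C(4,i) p^i (1−p)^{4−i} with p = 0.811
C(4,2)·0.811^2·0.189^2 = 0.140967
C(4,3)·0.811^3·0.189^1 = 0.403259
C(4,4)·0.811^4·0.189^0 = 0.432597
Sum = 0.9768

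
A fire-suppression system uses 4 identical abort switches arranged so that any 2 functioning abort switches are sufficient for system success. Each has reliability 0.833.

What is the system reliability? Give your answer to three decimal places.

0.984

R = Σ_{i=2}^{4} C(4,i) p^i (1−p)^{4−i} with p = 0.833
C(4,2)·0.833^2·0.167^2 = 0.11611
C(4,3)·0.833^3·0.167^1 = 0.38611
C(4,4)·0.833^4·0.167^0 = 0.48148
Sum = 0.984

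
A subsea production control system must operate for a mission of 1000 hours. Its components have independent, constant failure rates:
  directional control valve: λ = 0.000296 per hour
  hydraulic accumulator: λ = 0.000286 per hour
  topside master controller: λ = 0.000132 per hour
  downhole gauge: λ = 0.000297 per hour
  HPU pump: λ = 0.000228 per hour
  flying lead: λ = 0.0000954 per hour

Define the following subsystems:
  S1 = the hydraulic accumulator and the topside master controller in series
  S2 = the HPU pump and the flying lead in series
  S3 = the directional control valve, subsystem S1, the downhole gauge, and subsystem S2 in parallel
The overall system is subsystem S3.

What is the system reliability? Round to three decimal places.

R(directional control valve) = exp(−0.000296 × 1000) = 0.74379
R(hydraulic accumulator) = exp(−0.000286 × 1000) = 0.75126
R(topside master controller) = exp(−0.000132 × 1000) = 0.87634
R(downhole gauge) = exp(−0.000297 × 1000) = 0.74304
R(HPU pump) = exp(−0.000228 × 1000) = 0.79612
R(flying lead) = exp(−0.0000954 × 1000) = 0.90901
Series (hydraulic accumulator and topside master controller): 0.75126 × 0.87634 = 0.65836
Series (HPU pump and flying lead): 0.79612 × 0.90901 = 0.72368
Parallel (directional control valve, [0.65836], downhole gauge, and [0.72368]): 1 − (1 − 0.74379)(1 − 0.65836)(1 − 0.74304)(1 − 0.72368) = 0.994

0.994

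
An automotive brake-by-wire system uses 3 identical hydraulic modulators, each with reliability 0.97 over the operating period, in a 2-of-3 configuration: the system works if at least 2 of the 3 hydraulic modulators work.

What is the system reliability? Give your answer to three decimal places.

R = Σ_{i=2}^{3} C(3,i) p^i (1−p)^{3−i} with p = 0.97
C(3,2)·0.97^2·0.03^1 = 0.08468
C(3,3)·0.97^3·0.03^0 = 0.91267
Sum = 0.997

0.997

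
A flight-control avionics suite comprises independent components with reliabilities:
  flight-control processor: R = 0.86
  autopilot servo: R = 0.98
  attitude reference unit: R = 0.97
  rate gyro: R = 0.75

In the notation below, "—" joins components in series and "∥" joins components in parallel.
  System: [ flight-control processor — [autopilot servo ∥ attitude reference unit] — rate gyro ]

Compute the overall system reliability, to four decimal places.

Parallel (autopilot servo and attitude reference unit): 1 − (1 − 0.980000)(1 − 0.970000) = 0.999400
Series (flight-control processor, [0.999400], and rate gyro): 0.860000 × 0.999400 × 0.750000 = 0.6446

0.6446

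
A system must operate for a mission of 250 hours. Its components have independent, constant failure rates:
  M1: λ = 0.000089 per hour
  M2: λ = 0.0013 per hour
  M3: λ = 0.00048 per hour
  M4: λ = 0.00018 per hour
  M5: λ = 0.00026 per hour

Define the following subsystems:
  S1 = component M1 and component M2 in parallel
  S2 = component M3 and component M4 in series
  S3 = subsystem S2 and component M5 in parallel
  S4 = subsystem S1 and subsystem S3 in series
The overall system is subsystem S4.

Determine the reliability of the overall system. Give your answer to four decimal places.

0.9844

R(M1) = exp(−0.000089 × 250) = 0.977996
R(M2) = exp(−0.0013 × 250) = 0.722527
R(M3) = exp(−0.00048 × 250) = 0.886920
R(M4) = exp(−0.00018 × 250) = 0.955997
R(M5) = exp(−0.00026 × 250) = 0.937067
Parallel (M1 and M2): 1 − (1 − 0.977996)(1 − 0.722527) = 0.993894
Series (M3 and M4): 0.886920 × 0.955997 = 0.847893
Parallel ([0.847893] and M5): 1 − (1 − 0.847893)(1 − 0.937067) = 0.990427
Series ([0.993894] and [0.990427]): 0.993894 × 0.990427 = 0.9844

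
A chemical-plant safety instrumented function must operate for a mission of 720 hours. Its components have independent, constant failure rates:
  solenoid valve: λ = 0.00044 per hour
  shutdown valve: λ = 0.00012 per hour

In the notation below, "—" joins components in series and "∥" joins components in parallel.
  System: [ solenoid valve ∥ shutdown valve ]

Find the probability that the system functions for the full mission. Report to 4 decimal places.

R(solenoid valve) = exp(−0.00044 × 720) = 0.728476
R(shutdown valve) = exp(−0.00012 × 720) = 0.917227
Parallel (solenoid valve and shutdown valve): 1 − (1 − 0.728476)(1 − 0.917227) = 0.9775

0.9775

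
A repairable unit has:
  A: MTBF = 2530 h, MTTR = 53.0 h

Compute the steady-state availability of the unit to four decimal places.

0.9795

A(A) = MTBF/(MTBF+MTTR) = 2530/(2530+53.0) = 0.9795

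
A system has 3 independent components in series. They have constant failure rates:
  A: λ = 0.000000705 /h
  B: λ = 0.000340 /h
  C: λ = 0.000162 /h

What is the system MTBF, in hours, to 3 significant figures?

1990

Series of exponential components: λ_sys = Σ λ_i
λ_sys = 0.000000705 + 0.000340 + 0.000162 = 5.0270e-04 /h
MTBF = 1 / λ_sys = 1990 h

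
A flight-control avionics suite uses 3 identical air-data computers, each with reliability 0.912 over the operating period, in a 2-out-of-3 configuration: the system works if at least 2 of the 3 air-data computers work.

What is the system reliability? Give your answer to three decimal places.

0.978

R = Σ_{i=2}^{3} C(3,i) p^i (1−p)^{3−i} with p = 0.912
C(3,2)·0.912^2·0.088^1 = 0.21958
C(3,3)·0.912^3·0.088^0 = 0.75855
Sum = 0.978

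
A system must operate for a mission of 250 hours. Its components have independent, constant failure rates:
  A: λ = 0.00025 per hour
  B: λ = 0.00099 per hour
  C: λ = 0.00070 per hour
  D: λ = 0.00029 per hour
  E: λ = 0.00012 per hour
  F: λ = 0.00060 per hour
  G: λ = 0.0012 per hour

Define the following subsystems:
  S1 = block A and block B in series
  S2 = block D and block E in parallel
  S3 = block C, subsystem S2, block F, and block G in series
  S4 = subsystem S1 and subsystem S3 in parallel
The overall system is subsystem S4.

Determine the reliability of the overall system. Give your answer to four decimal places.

0.8758

R(A) = exp(−0.00025 × 250) = 0.939413
R(B) = exp(−0.00099 × 250) = 0.780750
R(C) = exp(−0.00070 × 250) = 0.839457
R(D) = exp(−0.00029 × 250) = 0.930066
R(E) = exp(−0.00012 × 250) = 0.970446
R(F) = exp(−0.00060 × 250) = 0.860708
R(G) = exp(−0.0012 × 250) = 0.740818
Series (A and B): 0.939413 × 0.780750 = 0.733447
Parallel (D and E): 1 − (1 − 0.930066)(1 − 0.970446) = 0.997933
Series (C, [0.997933], F, and G): 0.839457 × 0.997933 × 0.860708 × 0.740818 = 0.534155
Parallel ([0.733447] and [0.534155]): 1 − (1 − 0.733447)(1 − 0.534155) = 0.8758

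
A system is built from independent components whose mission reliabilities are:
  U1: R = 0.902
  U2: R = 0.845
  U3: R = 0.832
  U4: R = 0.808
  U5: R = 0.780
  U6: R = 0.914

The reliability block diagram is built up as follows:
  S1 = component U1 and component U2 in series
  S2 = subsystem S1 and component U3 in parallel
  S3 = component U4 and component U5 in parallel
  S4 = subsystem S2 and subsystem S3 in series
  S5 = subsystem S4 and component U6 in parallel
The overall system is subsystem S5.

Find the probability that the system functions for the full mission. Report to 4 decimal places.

0.9931

Series (U1 and U2): 0.902000 × 0.845000 = 0.762190
Parallel ([0.762190] and U3): 1 − (1 − 0.762190)(1 − 0.832000) = 0.960048
Parallel (U4 and U5): 1 − (1 − 0.808000)(1 − 0.780000) = 0.957760
Series ([0.960048] and [0.957760]): 0.960048 × 0.957760 = 0.919496
Parallel ([0.919496] and U6): 1 − (1 − 0.919496)(1 − 0.914000) = 0.9931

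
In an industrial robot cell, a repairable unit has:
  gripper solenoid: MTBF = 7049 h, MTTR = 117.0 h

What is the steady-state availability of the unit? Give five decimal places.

0.98367

A(gripper solenoid) = MTBF/(MTBF+MTTR) = 7049/(7049+117.0) = 0.98367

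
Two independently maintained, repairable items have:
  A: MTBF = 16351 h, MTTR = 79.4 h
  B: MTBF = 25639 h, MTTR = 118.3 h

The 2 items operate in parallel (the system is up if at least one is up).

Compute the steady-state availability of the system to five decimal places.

0.99998

A(A) = MTBF/(MTBF+MTTR) = 16351/(16351+79.4) = 0.995167
A(B) = MTBF/(MTBF+MTTR) = 25639/(25639+118.3) = 0.995407
Parallel availability: 1 − (1 − 0.995167)(1 − 0.995407) = 0.99998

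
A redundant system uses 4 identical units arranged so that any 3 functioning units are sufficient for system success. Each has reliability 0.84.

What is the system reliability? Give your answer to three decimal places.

R = Σ_{i=3}^{4} C(4,i) p^i (1−p)^{4−i} with p = 0.84
C(4,3)·0.84^3·0.16^1 = 0.37933
C(4,4)·0.84^4·0.16^0 = 0.49787
Sum = 0.877

0.877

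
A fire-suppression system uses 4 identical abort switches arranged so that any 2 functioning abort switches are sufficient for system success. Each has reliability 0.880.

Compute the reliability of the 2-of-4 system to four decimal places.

0.9937

R = Σ_{i=2}^{4} C(4,i) p^i (1−p)^{4−i} with p = 0.880
C(4,2)·0.880^2·0.120^2 = 0.066908
C(4,3)·0.880^3·0.120^1 = 0.327107
C(4,4)·0.880^4·0.120^0 = 0.599695
Sum = 0.9937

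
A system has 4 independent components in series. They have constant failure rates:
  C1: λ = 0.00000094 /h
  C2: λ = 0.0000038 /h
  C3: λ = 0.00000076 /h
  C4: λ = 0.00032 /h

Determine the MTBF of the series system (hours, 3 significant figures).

Series of exponential components: λ_sys = Σ λ_i
λ_sys = 0.00000094 + 0.0000038 + 0.00000076 + 0.00032 = 3.2550e-04 /h
MTBF = 1 / λ_sys = 3070 h

3070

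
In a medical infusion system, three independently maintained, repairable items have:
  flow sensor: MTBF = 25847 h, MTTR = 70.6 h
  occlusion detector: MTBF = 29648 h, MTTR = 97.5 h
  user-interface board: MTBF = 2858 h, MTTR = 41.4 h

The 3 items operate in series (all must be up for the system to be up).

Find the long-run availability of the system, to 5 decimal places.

A(flow sensor) = MTBF/(MTBF+MTTR) = 25847/(25847+70.6) = 0.997276
A(occlusion detector) = MTBF/(MTBF+MTTR) = 29648/(29648+97.5) = 0.996722
A(user-interface board) = MTBF/(MTBF+MTTR) = 2858/(2858+41.4) = 0.985721
Series availability: 0.997276 × 0.996722 × 0.985721 = 0.97981

0.97981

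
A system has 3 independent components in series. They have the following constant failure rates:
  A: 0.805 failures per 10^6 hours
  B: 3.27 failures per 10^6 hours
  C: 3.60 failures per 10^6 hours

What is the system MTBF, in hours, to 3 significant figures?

130000

Series of exponential components: λ_sys = Σ λ_i
λ_sys = 0.000000805 + 0.00000327 + 0.00000360 = 7.6750e-06 /h
MTBF = 1 / λ_sys = 130000 h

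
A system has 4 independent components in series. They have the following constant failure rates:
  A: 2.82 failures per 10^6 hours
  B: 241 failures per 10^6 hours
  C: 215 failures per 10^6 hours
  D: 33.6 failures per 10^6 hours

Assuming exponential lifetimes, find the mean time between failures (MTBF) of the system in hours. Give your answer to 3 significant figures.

Series of exponential components: λ_sys = Σ λ_i
λ_sys = 0.00000282 + 0.000241 + 0.000215 + 0.0000336 = 4.9242e-04 /h
MTBF = 1 / λ_sys = 2030 h

2030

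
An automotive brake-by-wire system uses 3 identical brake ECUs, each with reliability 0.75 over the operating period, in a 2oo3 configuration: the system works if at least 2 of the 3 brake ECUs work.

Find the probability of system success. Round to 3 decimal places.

0.844

R = Σ_{i=2}^{3} C(3,i) p^i (1−p)^{3−i} with p = 0.75
C(3,2)·0.75^2·0.25^1 = 0.42188
C(3,3)·0.75^3·0.25^0 = 0.42188
Sum = 0.844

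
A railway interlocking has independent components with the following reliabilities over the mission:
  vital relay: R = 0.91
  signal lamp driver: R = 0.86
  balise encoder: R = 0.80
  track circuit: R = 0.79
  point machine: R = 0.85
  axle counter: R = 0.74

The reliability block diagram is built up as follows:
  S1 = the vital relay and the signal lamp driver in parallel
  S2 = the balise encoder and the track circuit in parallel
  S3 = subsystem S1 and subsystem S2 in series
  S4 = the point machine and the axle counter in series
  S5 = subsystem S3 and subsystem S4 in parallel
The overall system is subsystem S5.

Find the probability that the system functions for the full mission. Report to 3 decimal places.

0.980

Parallel (vital relay and signal lamp driver): 1 − (1 − 0.91000)(1 − 0.86000) = 0.98740
Parallel (balise encoder and track circuit): 1 − (1 − 0.80000)(1 − 0.79000) = 0.95800
Series ([0.98740] and [0.95800]): 0.98740 × 0.95800 = 0.94593
Series (point machine and axle counter): 0.85000 × 0.74000 = 0.62900
Parallel ([0.94593] and [0.62900]): 1 − (1 − 0.94593)(1 − 0.62900) = 0.980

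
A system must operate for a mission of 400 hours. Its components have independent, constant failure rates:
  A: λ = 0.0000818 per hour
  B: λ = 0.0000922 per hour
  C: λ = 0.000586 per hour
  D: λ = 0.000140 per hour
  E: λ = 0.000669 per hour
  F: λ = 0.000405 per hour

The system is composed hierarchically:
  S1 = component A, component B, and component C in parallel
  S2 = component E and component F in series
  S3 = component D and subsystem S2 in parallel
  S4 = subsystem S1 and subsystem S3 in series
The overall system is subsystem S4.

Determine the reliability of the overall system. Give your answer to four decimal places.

R(A) = exp(−0.0000818 × 400) = 0.967810
R(B) = exp(−0.0000922 × 400) = 0.963792
R(C) = exp(−0.000586 × 400) = 0.791045
R(D) = exp(−0.000140 × 400) = 0.945539
R(E) = exp(−0.000669 × 400) = 0.765214
R(F) = exp(−0.000405 × 400) = 0.850441
Parallel (A, B, and C): 1 − (1 − 0.967810)(1 − 0.963792)(1 − 0.791045) = 0.999756
Series (E and F): 0.765214 × 0.850441 = 0.650769
Parallel (D and [0.650769]): 1 − (1 − 0.945539)(1 − 0.650769) = 0.980981
Series ([0.999756] and [0.980981]): 0.999756 × 0.980981 = 0.9807

0.9807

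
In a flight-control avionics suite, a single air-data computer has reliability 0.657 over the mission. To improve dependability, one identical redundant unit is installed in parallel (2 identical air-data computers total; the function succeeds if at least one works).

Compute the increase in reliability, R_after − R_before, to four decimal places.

R_before = 0.657
R_after = 1 − (1 − 0.657)^2 = 0.8824
ΔR = 0.8824 − 0.657 = 0.2254

0.2254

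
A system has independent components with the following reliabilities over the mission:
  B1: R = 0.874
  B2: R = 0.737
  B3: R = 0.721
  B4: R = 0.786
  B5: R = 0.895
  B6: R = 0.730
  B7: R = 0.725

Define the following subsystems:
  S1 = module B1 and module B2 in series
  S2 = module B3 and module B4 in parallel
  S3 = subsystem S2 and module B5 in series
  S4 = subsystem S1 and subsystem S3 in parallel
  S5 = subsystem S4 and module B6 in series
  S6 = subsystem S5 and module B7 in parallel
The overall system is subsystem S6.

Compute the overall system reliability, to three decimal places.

Series (B1 and B2): 0.87400 × 0.73700 = 0.64414
Parallel (B3 and B4): 1 − (1 − 0.72100)(1 − 0.78600) = 0.94029
Series ([0.94029] and B5): 0.94029 × 0.89500 = 0.84156
Parallel ([0.64414] and [0.84156]): 1 − (1 − 0.64414)(1 − 0.84156) = 0.94362
Series ([0.94362] and B6): 0.94362 × 0.73000 = 0.68884
Parallel ([0.68884] and B7): 1 − (1 − 0.68884)(1 − 0.72500) = 0.914

0.914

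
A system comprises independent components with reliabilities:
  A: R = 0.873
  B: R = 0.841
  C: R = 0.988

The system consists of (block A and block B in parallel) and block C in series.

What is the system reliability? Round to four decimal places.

Parallel (A and B): 1 − (1 − 0.873000)(1 − 0.841000) = 0.979807
Series ([0.979807] and C): 0.979807 × 0.988000 = 0.9680

0.9680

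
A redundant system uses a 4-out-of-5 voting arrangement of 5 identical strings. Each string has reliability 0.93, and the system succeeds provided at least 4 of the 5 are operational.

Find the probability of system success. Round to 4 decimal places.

0.9575

R = Σ_{i=4}^{5} C(5,i) p^i (1−p)^{5−i} with p = 0.93
C(5,4)·0.93^4·0.07^1 = 0.261818
C(5,5)·0.93^5·0.07^0 = 0.695688
Sum = 0.9575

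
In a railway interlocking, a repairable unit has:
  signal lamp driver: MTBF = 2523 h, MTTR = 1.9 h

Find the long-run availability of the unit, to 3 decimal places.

0.999

A(signal lamp driver) = MTBF/(MTBF+MTTR) = 2523/(2523+1.9) = 0.999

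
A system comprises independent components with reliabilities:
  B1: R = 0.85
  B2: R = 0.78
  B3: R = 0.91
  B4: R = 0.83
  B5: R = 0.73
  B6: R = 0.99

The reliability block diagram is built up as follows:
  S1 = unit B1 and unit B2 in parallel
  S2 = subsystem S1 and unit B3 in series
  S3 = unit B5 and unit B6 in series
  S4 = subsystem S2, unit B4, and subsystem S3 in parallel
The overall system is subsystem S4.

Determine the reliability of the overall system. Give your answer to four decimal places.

0.9943

Parallel (B1 and B2): 1 − (1 − 0.850000)(1 − 0.780000) = 0.967000
Series ([0.967000] and B3): 0.967000 × 0.910000 = 0.879970
Series (B5 and B6): 0.730000 × 0.990000 = 0.722700
Parallel ([0.879970], B4, and [0.722700]): 1 − (1 − 0.879970)(1 − 0.830000)(1 − 0.722700) = 0.9943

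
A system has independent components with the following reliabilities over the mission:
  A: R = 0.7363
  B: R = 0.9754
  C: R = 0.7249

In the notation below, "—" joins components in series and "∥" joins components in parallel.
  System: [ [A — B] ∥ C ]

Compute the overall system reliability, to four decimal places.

Series (A and B): 0.736300 × 0.975400 = 0.718187
Parallel ([0.718187] and C): 1 − (1 − 0.718187)(1 − 0.724900) = 0.9225

0.9225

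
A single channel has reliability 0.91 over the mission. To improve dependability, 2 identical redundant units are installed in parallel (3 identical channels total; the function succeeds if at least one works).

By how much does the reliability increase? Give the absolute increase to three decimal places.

R_before = 0.91
R_after = 1 − (1 − 0.91)^3 = 0.999
ΔR = 0.999 − 0.91 = 0.089

0.089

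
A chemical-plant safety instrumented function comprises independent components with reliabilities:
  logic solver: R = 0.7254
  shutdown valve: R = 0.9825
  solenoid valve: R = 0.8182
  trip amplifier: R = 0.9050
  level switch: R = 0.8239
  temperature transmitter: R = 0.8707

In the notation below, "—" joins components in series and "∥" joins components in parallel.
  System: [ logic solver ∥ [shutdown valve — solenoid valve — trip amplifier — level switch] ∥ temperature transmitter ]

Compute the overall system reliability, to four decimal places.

0.9858

Series (shutdown valve, solenoid valve, trip amplifier, and level switch): 0.982500 × 0.818200 × 0.905000 × 0.823900 = 0.599398
Parallel (logic solver, [0.599398], and temperature transmitter): 1 − (1 − 0.725400)(1 − 0.599398)(1 − 0.870700) = 0.9858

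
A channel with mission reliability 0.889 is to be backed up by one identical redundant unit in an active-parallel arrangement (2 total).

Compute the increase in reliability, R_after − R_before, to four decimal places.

0.0987

R_before = 0.889
R_after = 1 − (1 − 0.889)^2 = 0.9877
ΔR = 0.9877 − 0.889 = 0.0987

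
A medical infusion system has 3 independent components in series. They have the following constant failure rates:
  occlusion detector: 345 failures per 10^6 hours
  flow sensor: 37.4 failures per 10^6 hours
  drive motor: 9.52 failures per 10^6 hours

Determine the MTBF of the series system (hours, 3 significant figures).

Series of exponential components: λ_sys = Σ λ_i
λ_sys = 0.000345 + 0.0000374 + 0.00000952 = 3.9192e-04 /h
MTBF = 1 / λ_sys = 2550 h

2550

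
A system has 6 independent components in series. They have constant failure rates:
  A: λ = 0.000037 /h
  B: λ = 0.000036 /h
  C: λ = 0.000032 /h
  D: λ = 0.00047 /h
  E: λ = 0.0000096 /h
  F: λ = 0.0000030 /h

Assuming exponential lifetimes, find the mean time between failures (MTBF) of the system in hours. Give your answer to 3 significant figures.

Series of exponential components: λ_sys = Σ λ_i
λ_sys = 0.000037 + 0.000036 + 0.000032 + 0.00047 + 0.0000096 + 0.0000030 = 5.8760e-04 /h
MTBF = 1 / λ_sys = 1700 h

1700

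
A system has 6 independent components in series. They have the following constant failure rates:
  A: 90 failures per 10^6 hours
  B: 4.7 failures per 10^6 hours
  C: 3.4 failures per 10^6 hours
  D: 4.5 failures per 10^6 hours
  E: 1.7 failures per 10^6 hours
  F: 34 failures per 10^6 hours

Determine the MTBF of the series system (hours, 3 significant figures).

Series of exponential components: λ_sys = Σ λ_i
λ_sys = 0.000090 + 0.0000047 + 0.0000034 + 0.0000045 + 0.0000017 + 0.000034 = 1.3830e-04 /h
MTBF = 1 / λ_sys = 7230 h

7230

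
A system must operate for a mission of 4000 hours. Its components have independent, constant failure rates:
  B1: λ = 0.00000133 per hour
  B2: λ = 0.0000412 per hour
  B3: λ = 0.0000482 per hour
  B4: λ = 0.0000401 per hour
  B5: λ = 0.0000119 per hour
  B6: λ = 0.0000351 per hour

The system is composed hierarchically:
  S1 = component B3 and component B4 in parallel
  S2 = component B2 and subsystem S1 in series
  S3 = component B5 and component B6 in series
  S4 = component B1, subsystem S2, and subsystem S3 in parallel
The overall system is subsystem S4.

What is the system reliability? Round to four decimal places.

0.9998

R(B1) = exp(−0.00000133 × 4000) = 0.994694
R(B2) = exp(−0.0000412 × 4000) = 0.848063
R(B3) = exp(−0.0000482 × 4000) = 0.824647
R(B4) = exp(−0.0000401 × 4000) = 0.851803
R(B5) = exp(−0.0000119 × 4000) = 0.953515
R(B6) = exp(−0.0000351 × 4000) = 0.869011
Parallel (B3 and B4): 1 − (1 − 0.824647)(1 − 0.851803) = 0.974013
Series (B2 and [0.974013]): 0.848063 × 0.974013 = 0.826024
Series (B5 and B6): 0.953515 × 0.869011 = 0.828615
Parallel (B1, [0.826024], and [0.828615]): 1 − (1 − 0.994694)(1 − 0.826024)(1 − 0.828615) = 0.9998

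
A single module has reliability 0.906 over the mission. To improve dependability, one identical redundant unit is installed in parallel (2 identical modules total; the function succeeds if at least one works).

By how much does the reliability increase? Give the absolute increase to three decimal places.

0.085

R_before = 0.906
R_after = 1 − (1 − 0.906)^2 = 0.991
ΔR = 0.991 − 0.906 = 0.085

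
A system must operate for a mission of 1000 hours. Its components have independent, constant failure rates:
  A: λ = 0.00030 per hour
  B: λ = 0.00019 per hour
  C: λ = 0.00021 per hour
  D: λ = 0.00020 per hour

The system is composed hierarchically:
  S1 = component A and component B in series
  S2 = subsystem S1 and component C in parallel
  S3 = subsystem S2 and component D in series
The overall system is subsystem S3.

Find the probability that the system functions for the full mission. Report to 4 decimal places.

R(A) = exp(−0.00030 × 1000) = 0.740818
R(B) = exp(−0.00019 × 1000) = 0.826959
R(C) = exp(−0.00021 × 1000) = 0.810584
R(D) = exp(−0.00020 × 1000) = 0.818731
Series (A and B): 0.740818 × 0.826959 = 0.612626
Parallel ([0.612626] and C): 1 − (1 − 0.612626)(1 − 0.810584) = 0.926625
Series ([0.926625] and D): 0.926625 × 0.818731 = 0.7587

0.7587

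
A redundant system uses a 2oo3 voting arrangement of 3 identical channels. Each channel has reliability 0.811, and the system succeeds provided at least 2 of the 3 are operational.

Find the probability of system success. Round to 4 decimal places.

0.9063

R = Σ_{i=2}^{3} C(3,i) p^i (1−p)^{3−i} with p = 0.811
C(3,2)·0.811^2·0.189^1 = 0.372928
C(3,3)·0.811^3·0.189^0 = 0.533412
Sum = 0.9063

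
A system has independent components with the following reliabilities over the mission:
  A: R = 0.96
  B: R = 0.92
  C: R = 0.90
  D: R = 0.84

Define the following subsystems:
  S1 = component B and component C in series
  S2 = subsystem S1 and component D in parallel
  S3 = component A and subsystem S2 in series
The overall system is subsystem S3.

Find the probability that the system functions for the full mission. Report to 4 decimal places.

0.9336

Series (B and C): 0.920000 × 0.900000 = 0.828000
Parallel ([0.828000] and D): 1 − (1 − 0.828000)(1 − 0.840000) = 0.972480
Series (A and [0.972480]): 0.960000 × 0.972480 = 0.9336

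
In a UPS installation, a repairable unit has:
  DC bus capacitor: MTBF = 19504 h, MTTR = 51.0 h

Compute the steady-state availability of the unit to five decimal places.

A(DC bus capacitor) = MTBF/(MTBF+MTTR) = 19504/(19504+51.0) = 0.99739

0.99739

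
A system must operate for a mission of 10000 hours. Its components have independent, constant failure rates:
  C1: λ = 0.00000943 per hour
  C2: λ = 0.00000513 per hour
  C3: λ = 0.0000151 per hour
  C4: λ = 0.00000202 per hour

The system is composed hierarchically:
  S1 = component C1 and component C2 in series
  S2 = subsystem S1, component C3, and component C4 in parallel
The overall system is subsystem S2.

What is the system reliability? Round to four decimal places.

R(C1) = exp(−0.00000943 × 10000) = 0.910010
R(C2) = exp(−0.00000513 × 10000) = 0.949994
R(C3) = exp(−0.0000151 × 10000) = 0.859848
R(C4) = exp(−0.00000202 × 10000) = 0.980003
Series (C1 and C2): 0.910010 × 0.949994 = 0.864504
Parallel ([0.864504], C3, and C4): 1 − (1 − 0.864504)(1 − 0.859848)(1 − 0.980003) = 0.9996

0.9996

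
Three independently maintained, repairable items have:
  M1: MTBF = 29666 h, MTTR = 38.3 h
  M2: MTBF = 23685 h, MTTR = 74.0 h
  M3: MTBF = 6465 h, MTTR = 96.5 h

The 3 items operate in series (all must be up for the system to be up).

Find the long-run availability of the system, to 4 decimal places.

A(M1) = MTBF/(MTBF+MTTR) = 29666/(29666+38.3) = 0.998711
A(M2) = MTBF/(MTBF+MTTR) = 23685/(23685+74.0) = 0.996885
A(M3) = MTBF/(MTBF+MTTR) = 6465/(6465+96.5) = 0.985293
Series availability: 0.998711 × 0.996885 × 0.985293 = 0.9810

0.9810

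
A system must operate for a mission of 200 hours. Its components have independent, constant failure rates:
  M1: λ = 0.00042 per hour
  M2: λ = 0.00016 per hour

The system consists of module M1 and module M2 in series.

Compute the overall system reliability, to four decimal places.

0.8905

R(M1) = exp(−0.00042 × 200) = 0.919431
R(M2) = exp(−0.00016 × 200) = 0.968507
Series (M1 and M2): 0.919431 × 0.968507 = 0.8905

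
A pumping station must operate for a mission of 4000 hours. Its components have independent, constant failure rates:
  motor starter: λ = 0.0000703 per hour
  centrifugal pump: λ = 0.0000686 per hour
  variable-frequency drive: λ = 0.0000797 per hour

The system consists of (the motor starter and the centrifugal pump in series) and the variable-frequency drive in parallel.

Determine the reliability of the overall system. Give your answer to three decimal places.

R(motor starter) = exp(−0.0000703 × 4000) = 0.75488
R(centrifugal pump) = exp(−0.0000686 × 4000) = 0.76003
R(variable-frequency drive) = exp(−0.0000797 × 4000) = 0.72702
Series (motor starter and centrifugal pump): 0.75488 × 0.76003 = 0.57373
Parallel ([0.57373] and variable-frequency drive): 1 − (1 − 0.57373)(1 − 0.72702) = 0.884

0.884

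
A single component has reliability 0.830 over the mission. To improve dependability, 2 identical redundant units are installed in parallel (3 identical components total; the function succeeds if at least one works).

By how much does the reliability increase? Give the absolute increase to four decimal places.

0.1651

R_before = 0.830
R_after = 1 − (1 − 0.830)^3 = 0.9951
ΔR = 0.9951 − 0.830 = 0.1651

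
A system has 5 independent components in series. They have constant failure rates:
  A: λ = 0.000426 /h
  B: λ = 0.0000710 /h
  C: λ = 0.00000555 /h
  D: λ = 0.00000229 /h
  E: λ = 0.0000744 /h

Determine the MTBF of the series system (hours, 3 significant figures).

1730

Series of exponential components: λ_sys = Σ λ_i
λ_sys = 0.000426 + 0.0000710 + 0.00000555 + 0.00000229 + 0.0000744 = 5.7924e-04 /h
MTBF = 1 / λ_sys = 1730 h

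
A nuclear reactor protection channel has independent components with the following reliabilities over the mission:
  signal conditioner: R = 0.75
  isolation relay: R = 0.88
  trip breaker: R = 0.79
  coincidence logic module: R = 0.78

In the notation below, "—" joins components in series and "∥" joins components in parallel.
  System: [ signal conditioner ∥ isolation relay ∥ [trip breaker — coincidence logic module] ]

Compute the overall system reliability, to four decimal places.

0.9885

Series (trip breaker and coincidence logic module): 0.790000 × 0.780000 = 0.616200
Parallel (signal conditioner, isolation relay, and [0.616200]): 1 − (1 − 0.750000)(1 − 0.880000)(1 − 0.616200) = 0.9885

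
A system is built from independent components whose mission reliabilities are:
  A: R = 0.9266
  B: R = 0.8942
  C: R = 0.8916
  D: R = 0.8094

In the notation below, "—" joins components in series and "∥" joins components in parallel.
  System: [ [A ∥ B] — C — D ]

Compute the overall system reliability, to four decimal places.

Parallel (A and B): 1 − (1 − 0.926600)(1 − 0.894200) = 0.992234
Series ([0.992234], C, and D): 0.992234 × 0.891600 × 0.809400 = 0.7161

0.7161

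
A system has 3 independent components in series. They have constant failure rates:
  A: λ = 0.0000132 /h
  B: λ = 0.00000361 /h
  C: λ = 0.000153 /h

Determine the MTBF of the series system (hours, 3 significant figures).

5890

Series of exponential components: λ_sys = Σ λ_i
λ_sys = 0.0000132 + 0.00000361 + 0.000153 = 1.6981e-04 /h
MTBF = 1 / λ_sys = 5890 h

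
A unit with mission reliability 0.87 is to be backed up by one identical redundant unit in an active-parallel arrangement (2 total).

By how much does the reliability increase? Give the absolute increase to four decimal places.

R_before = 0.87
R_after = 1 − (1 − 0.87)^2 = 0.9831
ΔR = 0.9831 − 0.87 = 0.1131

0.1131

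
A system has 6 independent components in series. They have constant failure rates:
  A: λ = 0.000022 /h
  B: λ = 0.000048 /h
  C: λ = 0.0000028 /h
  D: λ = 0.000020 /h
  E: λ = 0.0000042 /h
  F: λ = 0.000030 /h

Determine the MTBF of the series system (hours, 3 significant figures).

Series of exponential components: λ_sys = Σ λ_i
λ_sys = 0.000022 + 0.000048 + 0.0000028 + 0.000020 + 0.0000042 + 0.000030 = 1.2700e-04 /h
MTBF = 1 / λ_sys = 7870 h

7870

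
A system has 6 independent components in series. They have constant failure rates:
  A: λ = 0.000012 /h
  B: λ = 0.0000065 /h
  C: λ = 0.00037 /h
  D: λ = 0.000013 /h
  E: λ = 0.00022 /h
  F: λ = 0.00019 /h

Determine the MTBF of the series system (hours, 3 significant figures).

1230

Series of exponential components: λ_sys = Σ λ_i
λ_sys = 0.000012 + 0.0000065 + 0.00037 + 0.000013 + 0.00022 + 0.00019 = 8.1150e-04 /h
MTBF = 1 / λ_sys = 1230 h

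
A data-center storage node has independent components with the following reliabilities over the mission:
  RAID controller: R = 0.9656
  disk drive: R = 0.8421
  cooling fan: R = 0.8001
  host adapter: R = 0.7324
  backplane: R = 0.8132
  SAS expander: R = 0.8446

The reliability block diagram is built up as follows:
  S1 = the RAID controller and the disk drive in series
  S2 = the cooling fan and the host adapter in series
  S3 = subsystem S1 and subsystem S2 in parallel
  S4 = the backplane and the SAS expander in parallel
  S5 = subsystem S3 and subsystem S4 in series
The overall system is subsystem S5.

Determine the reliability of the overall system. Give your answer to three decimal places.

0.896

Series (RAID controller and disk drive): 0.96560 × 0.84210 = 0.81313
Series (cooling fan and host adapter): 0.80010 × 0.73240 = 0.58599
Parallel ([0.81313] and [0.58599]): 1 − (1 − 0.81313)(1 − 0.58599) = 0.92263
Parallel (backplane and SAS expander): 1 − (1 − 0.81320)(1 − 0.84460) = 0.97097
Series ([0.92263] and [0.97097]): 0.92263 × 0.97097 = 0.896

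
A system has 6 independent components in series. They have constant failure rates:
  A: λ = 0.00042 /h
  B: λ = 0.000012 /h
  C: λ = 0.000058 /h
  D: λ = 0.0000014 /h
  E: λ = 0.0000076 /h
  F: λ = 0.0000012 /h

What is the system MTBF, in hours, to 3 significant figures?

Series of exponential components: λ_sys = Σ λ_i
λ_sys = 0.00042 + 0.000012 + 0.000058 + 0.0000014 + 0.0000076 + 0.0000012 = 5.0020e-04 /h
MTBF = 1 / λ_sys = 2000 h

2000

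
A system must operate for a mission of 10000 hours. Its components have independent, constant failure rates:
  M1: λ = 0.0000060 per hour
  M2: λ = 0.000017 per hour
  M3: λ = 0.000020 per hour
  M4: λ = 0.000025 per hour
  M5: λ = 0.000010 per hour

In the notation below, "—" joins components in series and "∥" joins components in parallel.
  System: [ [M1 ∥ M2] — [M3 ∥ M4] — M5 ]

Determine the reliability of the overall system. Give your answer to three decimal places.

0.861

R(M1) = exp(−0.0000060 × 10000) = 0.94176
R(M2) = exp(−0.000017 × 10000) = 0.84366
R(M3) = exp(−0.000020 × 10000) = 0.81873
R(M4) = exp(−0.000025 × 10000) = 0.77880
R(M5) = exp(−0.000010 × 10000) = 0.90484
Parallel (M1 and M2): 1 − (1 − 0.94176)(1 − 0.84366) = 0.99089
Parallel (M3 and M4): 1 − (1 − 0.81873)(1 − 0.77880) = 0.95990
Series ([0.99089], [0.95990], and M5): 0.99089 × 0.95990 × 0.90484 = 0.861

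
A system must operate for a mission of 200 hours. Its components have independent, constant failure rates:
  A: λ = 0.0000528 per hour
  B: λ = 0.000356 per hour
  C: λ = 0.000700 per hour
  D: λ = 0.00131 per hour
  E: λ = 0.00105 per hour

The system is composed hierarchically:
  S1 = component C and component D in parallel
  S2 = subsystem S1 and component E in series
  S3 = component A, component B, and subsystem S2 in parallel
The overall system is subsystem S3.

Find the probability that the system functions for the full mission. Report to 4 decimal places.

0.9998

R(A) = exp(−0.0000528 × 200) = 0.989496
R(B) = exp(−0.000356 × 200) = 0.931276
R(C) = exp(−0.000700 × 200) = 0.869358
R(D) = exp(−0.00131 × 200) = 0.769511
R(E) = exp(−0.00105 × 200) = 0.810584
Parallel (C and D): 1 − (1 − 0.869358)(1 − 0.769511) = 0.969888
Series ([0.969888] and E): 0.969888 × 0.810584 = 0.786176
Parallel (A, B, and [0.786176]): 1 − (1 − 0.989496)(1 − 0.931276)(1 − 0.786176) = 0.9998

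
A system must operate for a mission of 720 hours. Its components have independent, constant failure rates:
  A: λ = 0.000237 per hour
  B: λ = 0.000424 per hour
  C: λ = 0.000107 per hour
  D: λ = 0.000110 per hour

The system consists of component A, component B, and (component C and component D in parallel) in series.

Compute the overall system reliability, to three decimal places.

R(A) = exp(−0.000237 × 720) = 0.84313
R(B) = exp(−0.000424 × 720) = 0.73692
R(C) = exp(−0.000107 × 720) = 0.92585
R(D) = exp(−0.000110 × 720) = 0.92386
Parallel (C and D): 1 − (1 − 0.92585)(1 − 0.92386) = 0.99435
Series (A, B, and [0.99435]): 0.84313 × 0.73692 × 0.99435 = 0.618

0.618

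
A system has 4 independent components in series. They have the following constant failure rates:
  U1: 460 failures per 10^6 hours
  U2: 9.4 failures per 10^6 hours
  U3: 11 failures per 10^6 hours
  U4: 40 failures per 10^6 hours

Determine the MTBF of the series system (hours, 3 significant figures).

1920

Series of exponential components: λ_sys = Σ λ_i
λ_sys = 0.00046 + 0.0000094 + 0.000011 + 0.000040 = 5.2040e-04 /h
MTBF = 1 / λ_sys = 1920 h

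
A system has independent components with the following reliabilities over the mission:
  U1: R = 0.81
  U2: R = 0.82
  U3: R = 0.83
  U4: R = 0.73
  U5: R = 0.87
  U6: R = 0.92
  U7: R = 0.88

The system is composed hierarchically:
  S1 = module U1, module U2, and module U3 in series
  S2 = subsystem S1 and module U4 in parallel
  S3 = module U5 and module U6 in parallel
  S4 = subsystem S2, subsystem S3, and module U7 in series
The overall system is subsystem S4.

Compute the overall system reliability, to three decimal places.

0.765

Series (U1, U2, and U3): 0.81000 × 0.82000 × 0.83000 = 0.55129
Parallel ([0.55129] and U4): 1 − (1 − 0.55129)(1 − 0.73000) = 0.87885
Parallel (U5 and U6): 1 − (1 − 0.87000)(1 − 0.92000) = 0.98960
Series ([0.87885], [0.98960], and U7): 0.87885 × 0.98960 × 0.88000 = 0.765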